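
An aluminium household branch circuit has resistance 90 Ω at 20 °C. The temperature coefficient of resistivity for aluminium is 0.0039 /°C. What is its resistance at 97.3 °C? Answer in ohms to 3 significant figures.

117 Ω

ΔT = 97.3 − 20 = 77.3 °C
R = R₀(1 + αΔT) = 90 × (1 + 0.0039×77.3) = 90 × 1.302 = 117 Ω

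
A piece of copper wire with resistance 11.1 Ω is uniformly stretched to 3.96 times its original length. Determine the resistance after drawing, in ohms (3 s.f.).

174 Ω

Volume constant ⇒ A' = A/k with k = 3.96. R' = ρ(kL)/(A/k) = k²R.
R' = 15.68 × 11.1 = 174 Ω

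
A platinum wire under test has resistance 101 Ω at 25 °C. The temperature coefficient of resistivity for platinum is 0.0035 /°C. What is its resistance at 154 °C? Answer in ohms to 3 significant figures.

ΔT = 154 − 25 = 129 °C
R = R₀(1 + αΔT) = 101 × (1 + 0.0035×129) = 101 × 1.452 = 147 Ω

147 Ω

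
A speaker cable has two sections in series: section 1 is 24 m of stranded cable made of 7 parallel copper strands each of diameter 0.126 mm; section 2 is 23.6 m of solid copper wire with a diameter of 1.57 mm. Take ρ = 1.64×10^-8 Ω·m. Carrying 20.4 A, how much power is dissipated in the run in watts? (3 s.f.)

Section 1: A_strand = π(6.3000e-05)² = 1.247e-08 m²; R₁ = ρL/(N·A_s) = (1.64×10^-8)(24)/(7×1.247e-08) = 4.509 Ω
Section 2: A = π(d/2)² = π(7.8500e-04 m)² = 1.936e-06 m²
R₂ = (1.64×10^-8)(23.6)/(1.936e-06) = 0.1999 Ω
R = R₁ + R₂ = 4.709 Ω
P = I²R = (20.4)² × 4.709 = 1960 W

1960 W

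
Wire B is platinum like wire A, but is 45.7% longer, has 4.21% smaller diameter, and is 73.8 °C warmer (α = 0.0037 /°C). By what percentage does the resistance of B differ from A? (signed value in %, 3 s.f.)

102%

R ∝ ρL/d² with ρ ∝ (1+αΔT), so R_B/R_A = (1 + 45.7/100) × (1 − 4.21/100)⁻² × (1 + 0.0037×73.8)
= 1.457 × 1.09 × 1.273 = 2.022
(R_B − R_A)/R_A = 2.022 − 1 = 102%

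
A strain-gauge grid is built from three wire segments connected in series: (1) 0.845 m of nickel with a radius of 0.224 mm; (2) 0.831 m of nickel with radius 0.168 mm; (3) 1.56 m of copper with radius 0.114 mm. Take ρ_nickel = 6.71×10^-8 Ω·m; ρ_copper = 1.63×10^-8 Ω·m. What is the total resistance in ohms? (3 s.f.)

1.61 Ω

Seg 1: A = πr² = π(2.2400e-04 m)² = 1.576e-07 m²
R_1 = (6.71×10^-8)(0.845)/(1.576e-07) = 0.3597 Ω
Seg 2: A = πr² = π(1.6800e-04 m)² = 8.867e-08 m²
R_2 = (6.71×10^-8)(0.831)/(8.867e-08) = 0.6289 Ω
Seg 3: A = πr² = π(1.1400e-04 m)² = 4.083e-08 m²
R_3 = (1.63×10^-8)(1.56)/(4.083e-08) = 0.6228 Ω
R_total = R_1 + R_2 + R_3 = 1.61 Ω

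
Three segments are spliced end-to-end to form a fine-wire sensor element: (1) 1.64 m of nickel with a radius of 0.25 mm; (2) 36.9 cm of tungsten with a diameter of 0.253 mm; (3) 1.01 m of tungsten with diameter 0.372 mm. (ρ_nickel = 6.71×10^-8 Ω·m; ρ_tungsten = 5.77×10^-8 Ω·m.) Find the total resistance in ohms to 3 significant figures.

1.52 Ω

Seg 1: A = πr² = π(2.5000e-04 m)² = 1.963e-07 m²
R_1 = (6.71×10^-8)(1.64)/(1.963e-07) = 0.5604 Ω
Seg 2: A = π(d/2)² = π(1.2650e-04 m)² = 5.027e-08 m²
R_2 = (5.77×10^-8)(0.369)/(5.027e-08) = 0.4235 Ω
Seg 3: A = π(d/2)² = π(1.8600e-04 m)² = 1.087e-07 m²
R_3 = (5.77×10^-8)(1.01)/(1.087e-07) = 0.5362 Ω
R_total = R_1 + R_2 + R_3 = 1.52 Ω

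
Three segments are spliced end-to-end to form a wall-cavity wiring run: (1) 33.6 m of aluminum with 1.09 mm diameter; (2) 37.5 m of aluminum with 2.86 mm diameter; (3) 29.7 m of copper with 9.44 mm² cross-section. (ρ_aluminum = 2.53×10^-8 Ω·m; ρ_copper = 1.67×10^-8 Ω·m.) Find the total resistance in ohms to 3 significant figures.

Seg 1: A = π(d/2)² = π(5.4500e-04 m)² = 9.331e-07 m²
R_1 = (2.53×10^-8)(33.6)/(9.331e-07) = 0.911 Ω
Seg 2: A = π(d/2)² = π(1.4300e-03 m)² = 6.424e-06 m²
R_2 = (2.53×10^-8)(37.5)/(6.424e-06) = 0.1477 Ω
Seg 3: A = 9.44 mm² = 9.440e-06 m²
R_3 = (1.67×10^-8)(29.7)/(9.440e-06) = 0.05254 Ω
R_total = R_1 + R_2 + R_3 = 1.11 Ω

1.11 Ω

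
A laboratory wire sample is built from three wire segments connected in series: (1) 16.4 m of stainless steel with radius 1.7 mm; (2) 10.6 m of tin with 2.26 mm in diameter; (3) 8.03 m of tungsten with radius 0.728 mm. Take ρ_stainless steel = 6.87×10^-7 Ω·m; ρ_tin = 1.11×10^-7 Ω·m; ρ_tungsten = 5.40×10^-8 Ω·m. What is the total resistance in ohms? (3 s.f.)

1.79 Ω

Seg 1: A = πr² = π(1.7000e-03 m)² = 9.079e-06 m²
R_1 = (6.87×10^-7)(16.4)/(9.079e-06) = 1.241 Ω
Seg 2: A = π(d/2)² = π(1.1300e-03 m)² = 4.011e-06 m²
R_2 = (1.11×10^-7)(10.6)/(4.011e-06) = 0.2933 Ω
Seg 3: A = πr² = π(7.2800e-04 m)² = 1.665e-06 m²
R_3 = (5.40×10^-8)(8.03)/(1.665e-06) = 0.2604 Ω
R_total = R_1 + R_2 + R_3 = 1.79 Ω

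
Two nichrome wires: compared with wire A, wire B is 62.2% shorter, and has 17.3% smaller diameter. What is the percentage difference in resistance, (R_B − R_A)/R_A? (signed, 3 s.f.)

-44.7%

R ∝ L/d², so R_B/R_A = (1 − 62.2/100) × (1 − 17.3/100)⁻²
= 0.378 × 1.462 = 0.5527
(R_B − R_A)/R_A = 0.5527 − 1 = -44.7%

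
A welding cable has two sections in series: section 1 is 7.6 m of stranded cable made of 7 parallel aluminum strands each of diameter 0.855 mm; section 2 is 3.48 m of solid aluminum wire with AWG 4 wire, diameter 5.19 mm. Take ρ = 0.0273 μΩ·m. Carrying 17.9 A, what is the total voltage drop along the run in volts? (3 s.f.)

ρ = 0.0273 μΩ·m = 2.73×10^-8 Ω·m
Section 1: A_strand = π(4.2750e-04)² = 5.741e-07 m²; R₁ = ρL/(N·A_s) = (2.73×10^-8)(7.6)/(7×5.741e-07) = 0.05162 Ω
Section 2: A = π(5.19/2 mm)² = π(2.5950e-03 m)² = 2.116e-05 m²
R₂ = (2.73×10^-8)(3.48)/(2.116e-05) = 0.004491 Ω
R = R₁ + R₂ = 0.05612 Ω
V = IR = 17.9 × 0.05612 = 1.00 V

1.00 V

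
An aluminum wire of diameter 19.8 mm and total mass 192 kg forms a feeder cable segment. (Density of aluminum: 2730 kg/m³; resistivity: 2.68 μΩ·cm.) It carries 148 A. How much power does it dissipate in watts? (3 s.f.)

ρ = 2.68 μΩ·cm = 2.68×10^-8 Ω·m
A = π(d/2)² = π(9.9000e-03 m)² = 3.0791e-04 m²
L = m/(density·A) = 192/(2730×3.0791e-04) = 228.4 m
R = ρL/A = (2.68×10^-8)(228.4)/(3.0791e-04) = 0.01988 Ω
P = I²R = (148)² × 0.01988 = 435 W

435 W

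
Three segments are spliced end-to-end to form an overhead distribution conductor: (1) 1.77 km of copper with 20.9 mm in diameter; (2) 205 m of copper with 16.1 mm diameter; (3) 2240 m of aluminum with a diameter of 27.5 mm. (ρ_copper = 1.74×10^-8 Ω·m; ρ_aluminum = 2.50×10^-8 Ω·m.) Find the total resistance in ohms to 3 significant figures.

0.202 Ω

Seg 1: A = π(d/2)² = π(1.0450e-02 m)² = 3.431e-04 m²
R_1 = (1.74×10^-8)(1770)/(3.431e-04) = 0.08977 Ω
Seg 2: A = π(d/2)² = π(8.0500e-03 m)² = 2.036e-04 m²
R_2 = (1.74×10^-8)(205)/(2.036e-04) = 0.01752 Ω
Seg 3: A = π(d/2)² = π(1.3750e-02 m)² = 5.940e-04 m²
R_3 = (2.50×10^-8)(2240)/(5.940e-04) = 0.09428 Ω
R_total = R_1 + R_2 + R_3 = 0.202 Ω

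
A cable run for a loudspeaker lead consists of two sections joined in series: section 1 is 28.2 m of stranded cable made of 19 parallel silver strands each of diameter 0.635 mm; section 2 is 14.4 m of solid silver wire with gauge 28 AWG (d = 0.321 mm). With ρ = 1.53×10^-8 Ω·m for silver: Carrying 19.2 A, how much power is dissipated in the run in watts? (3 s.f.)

Section 1: A_strand = π(3.1750e-04)² = 3.167e-07 m²; R₁ = ρL/(N·A_s) = (1.53×10^-8)(28.2)/(19×3.167e-07) = 0.07171 Ω
Section 2: A = π(0.321/2 mm)² = π(1.6050e-04 m)² = 8.093e-08 m²
R₂ = (1.53×10^-8)(14.4)/(8.093e-08) = 2.722 Ω
R = R₁ + R₂ = 2.794 Ω
P = I²R = (19.2)² × 2.794 = 1030 W

1030 W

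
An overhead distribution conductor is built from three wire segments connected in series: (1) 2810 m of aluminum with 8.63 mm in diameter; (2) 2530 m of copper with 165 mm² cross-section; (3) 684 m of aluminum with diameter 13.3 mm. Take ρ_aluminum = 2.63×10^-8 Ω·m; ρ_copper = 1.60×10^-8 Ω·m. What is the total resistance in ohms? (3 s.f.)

Seg 1: A = π(d/2)² = π(4.3150e-03 m)² = 5.849e-05 m²
R_1 = (2.63×10^-8)(2810)/(5.849e-05) = 1.263 Ω
Seg 2: A = 165 mm² = 1.650e-04 m²
R_2 = (1.60×10^-8)(2530)/(1.650e-04) = 0.2453 Ω
Seg 3: A = π(d/2)² = π(6.6500e-03 m)² = 1.389e-04 m²
R_3 = (2.63×10^-8)(684)/(1.389e-04) = 0.1295 Ω
R_total = R_1 + R_2 + R_3 = 1.64 Ω

1.64 Ω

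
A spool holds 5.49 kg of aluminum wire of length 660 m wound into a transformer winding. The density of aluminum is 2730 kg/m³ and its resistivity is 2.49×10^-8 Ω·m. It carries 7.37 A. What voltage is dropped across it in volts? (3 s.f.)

39.8 V

A = m/(density·L) = 5.49/(2730×660) = 3.0470e-06 m²
R = ρL/A = (2.49×10^-8)(660)/(3.0470e-06) = 5.394 Ω
V = IR = 7.37 × 5.394 = 39.8 V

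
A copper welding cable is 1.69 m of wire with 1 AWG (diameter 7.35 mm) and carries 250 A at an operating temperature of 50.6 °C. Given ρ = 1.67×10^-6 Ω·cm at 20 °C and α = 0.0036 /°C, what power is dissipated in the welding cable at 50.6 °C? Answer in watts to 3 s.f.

ρ = 1.67×10^-6 Ω·cm = 1.67×10^-8 Ω·m
A = π(7.35/2 mm)² = π(3.6750e-03 m)² = 4.243e-05 m²
R₍20₎ = ρL/A = (1.67×10^-8)(1.69)/(4.243e-05) = 6.652×10^-4 Ω
R₍50.6₎ = R₍20₎(1 + αΔT) = 6.652×10^-4 × (1 + 0.0036×30.6) = 7.385×10^-4 Ω
P = I²R = (250)² × 7.385×10^-4 = 46.2 W

46.2 W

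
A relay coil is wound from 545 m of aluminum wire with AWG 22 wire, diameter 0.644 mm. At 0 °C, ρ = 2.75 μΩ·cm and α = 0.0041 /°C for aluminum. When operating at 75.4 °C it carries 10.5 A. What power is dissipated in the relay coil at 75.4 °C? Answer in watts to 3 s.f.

6640 W

ρ = 2.75 μΩ·cm = 2.75×10^-8 Ω·m
A = π(0.644/2 mm)² = π(3.2200e-04 m)² = 3.257e-07 m²
R₍0₎ = ρL/A = (2.75×10^-8)(545)/(3.257e-07) = 46.01 Ω
R₍75.4₎ = R₍0₎(1 + αΔT) = 46.01 × (1 + 0.0041×75.4) = 60.24 Ω
P = I²R = (10.5)² × 60.24 = 6640 W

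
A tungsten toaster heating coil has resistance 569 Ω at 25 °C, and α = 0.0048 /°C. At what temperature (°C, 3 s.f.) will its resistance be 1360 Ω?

315 °C

R = R₀(1 + α(T − T₀)) ⇒ T = T₀ + (R/R₀ − 1)/α
T = 25 + (1360/569 − 1)/0.0048 = 25 + (1.39)/0.0048 = 315 °C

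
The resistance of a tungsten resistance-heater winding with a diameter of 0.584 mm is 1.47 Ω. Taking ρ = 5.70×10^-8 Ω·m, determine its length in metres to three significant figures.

A = π(d/2)² = π(2.9200e-04 m)² = 2.679e-07 m²
L = RA/ρ = (1.47)(2.679e-07)/(5.70×10^-8) = 6.91 m

6.91 m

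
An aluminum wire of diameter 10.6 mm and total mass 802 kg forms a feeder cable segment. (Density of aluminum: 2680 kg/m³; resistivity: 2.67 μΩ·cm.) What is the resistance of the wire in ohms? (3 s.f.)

1.03 Ω

ρ = 2.67 μΩ·cm = 2.67×10^-8 Ω·m
A = π(d/2)² = π(5.3000e-03 m)² = 8.8247e-05 m²
L = m/(density·A) = 802/(2680×8.8247e-05) = 3391 m
R = ρL/A = (2.67×10^-8)(3391)/(8.8247e-05) = 1.03 Ω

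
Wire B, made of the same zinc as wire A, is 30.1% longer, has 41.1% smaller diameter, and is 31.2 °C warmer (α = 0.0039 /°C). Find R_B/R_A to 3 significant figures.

4.21

R ∝ ρL/d² with ρ ∝ (1+αΔT), so R_B/R_A = (1 + 30.1/100) × (1 − 41.1/100)⁻² × (1 + 0.0039×31.2)
= 1.301 × 2.882 × 1.122 = 4.21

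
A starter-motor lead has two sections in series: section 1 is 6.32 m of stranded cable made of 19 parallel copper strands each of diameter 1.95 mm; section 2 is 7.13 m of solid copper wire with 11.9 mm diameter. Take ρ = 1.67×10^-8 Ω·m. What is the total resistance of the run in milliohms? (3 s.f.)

2.93 mΩ

Section 1: A_strand = π(9.7500e-04)² = 2.986e-06 m²; R₁ = ρL/(N·A_s) = (1.67×10^-8)(6.32)/(19×2.986e-06) = 0.00186 Ω
Section 2: A = π(d/2)² = π(5.9500e-03 m)² = 1.112e-04 m²
R₂ = (1.67×10^-8)(7.13)/(1.112e-04) = 0.001071 Ω
R = R₁ + R₂ = 2.93 mΩ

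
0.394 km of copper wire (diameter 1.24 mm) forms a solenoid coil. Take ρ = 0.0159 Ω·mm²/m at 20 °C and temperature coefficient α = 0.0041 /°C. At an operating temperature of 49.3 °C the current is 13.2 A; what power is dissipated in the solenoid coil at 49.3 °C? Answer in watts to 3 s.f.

ρ = 0.0159 Ω·mm²/m = 1.59×10^-8 Ω·m
A = π(d/2)² = π(6.2000e-04 m)² = 1.208e-06 m²
R₍20₎ = ρL/A = (1.59×10^-8)(394)/(1.208e-06) = 5.188 Ω
R₍49.3₎ = R₍20₎(1 + αΔT) = 5.188 × (1 + 0.0041×29.3) = 5.811 Ω
P = I²R = (13.2)² × 5.811 = 1010 W

1010 W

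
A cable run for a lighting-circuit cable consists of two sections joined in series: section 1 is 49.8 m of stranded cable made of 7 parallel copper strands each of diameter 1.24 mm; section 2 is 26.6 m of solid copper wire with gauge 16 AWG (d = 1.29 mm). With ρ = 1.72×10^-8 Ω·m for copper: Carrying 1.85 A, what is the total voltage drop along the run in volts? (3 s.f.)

Section 1: A_strand = π(6.2000e-04)² = 1.208e-06 m²; R₁ = ρL/(N·A_s) = (1.72×10^-8)(49.8)/(7×1.208e-06) = 0.1013 Ω
Section 2: A = π(1.29/2 mm)² = π(6.4500e-04 m)² = 1.307e-06 m²
R₂ = (1.72×10^-8)(26.6)/(1.307e-06) = 0.3501 Ω
R = R₁ + R₂ = 0.4514 Ω
V = IR = 1.85 × 0.4514 = 0.835 V

0.835 V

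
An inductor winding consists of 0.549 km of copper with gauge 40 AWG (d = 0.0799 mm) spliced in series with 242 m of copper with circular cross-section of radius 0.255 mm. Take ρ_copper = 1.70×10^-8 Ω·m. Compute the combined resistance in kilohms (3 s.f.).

Segment 1: A = π(0.0799/2 mm)² = π(3.9950e-05 m)² = 5.014e-09 m²
R₁ = ρL/A = (1.70×10^-8)(549)/(5.014e-09) = 1861 Ω
Segment 2: A = πr² = π(2.5500e-04 m)² = 2.043e-07 m²
R₂ = (1.70×10^-8)(242)/(2.043e-07) = 20.14 Ω
R = R₁ + R₂ = 1.88 kΩ

1.88 kΩ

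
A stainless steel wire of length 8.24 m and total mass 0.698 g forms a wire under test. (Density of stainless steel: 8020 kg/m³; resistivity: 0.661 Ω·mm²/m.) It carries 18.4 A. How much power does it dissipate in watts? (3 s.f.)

1.75×10^5 W

ρ = 0.661 Ω·mm²/m = 6.61×10^-7 Ω·m
A = m/(density·L) = 6.980×10^-4/(8020×8.24) = 1.0562e-08 m²
R = ρL/A = (6.61×10^-7)(8.24)/(1.0562e-08) = 515.7 Ω
P = I²R = (18.4)² × 515.7 = 1.75×10^5 W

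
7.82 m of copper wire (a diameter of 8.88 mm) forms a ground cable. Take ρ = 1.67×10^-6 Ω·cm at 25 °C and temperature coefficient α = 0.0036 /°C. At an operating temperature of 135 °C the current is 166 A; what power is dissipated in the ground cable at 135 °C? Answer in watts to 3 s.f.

81.1 W

ρ = 1.67×10^-6 Ω·cm = 1.67×10^-8 Ω·m
A = π(d/2)² = π(4.4400e-03 m)² = 6.193e-05 m²
R₍25₎ = ρL/A = (1.67×10^-8)(7.82)/(6.193e-05) = 0.002109 Ω
R₍135₎ = R₍25₎(1 + αΔT) = 0.002109 × (1 + 0.0036×110) = 0.002944 Ω
P = I²R = (166)² × 0.002944 = 81.1 W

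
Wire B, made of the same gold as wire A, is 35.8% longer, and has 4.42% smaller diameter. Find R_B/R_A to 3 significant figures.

1.49

R ∝ L/d², so R_B/R_A = (1 + 35.8/100) × (1 − 4.42/100)⁻²
= 1.358 × 1.095 = 1.49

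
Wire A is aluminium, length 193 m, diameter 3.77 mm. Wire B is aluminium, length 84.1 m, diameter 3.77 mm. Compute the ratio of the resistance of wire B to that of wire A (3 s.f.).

R ∝ ρL/d², so R_B/R_A = (L_B/L_A)
= (84.1/193) = 0.436

0.436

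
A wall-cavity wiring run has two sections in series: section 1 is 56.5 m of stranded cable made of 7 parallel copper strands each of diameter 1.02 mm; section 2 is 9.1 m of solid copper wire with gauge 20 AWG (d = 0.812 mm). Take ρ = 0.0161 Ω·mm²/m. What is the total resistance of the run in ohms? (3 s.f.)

ρ = 0.0161 Ω·mm²/m = 1.61×10^-8 Ω·m
Section 1: A_strand = π(5.1000e-04)² = 8.171e-07 m²; R₁ = ρL/(N·A_s) = (1.61×10^-8)(56.5)/(7×8.171e-07) = 0.159 Ω
Section 2: A = π(0.812/2 mm)² = π(4.0600e-04 m)² = 5.178e-07 m²
R₂ = (1.61×10^-8)(9.1)/(5.178e-07) = 0.2829 Ω
R = R₁ + R₂ = 0.442 Ω

0.442 Ω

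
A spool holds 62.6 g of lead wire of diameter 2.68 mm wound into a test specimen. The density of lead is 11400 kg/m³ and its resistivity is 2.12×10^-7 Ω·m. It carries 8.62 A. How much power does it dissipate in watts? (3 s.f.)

2.72 W

A = π(d/2)² = π(1.3400e-03 m)² = 5.6410e-06 m²
L = m/(density·A) = 0.0626/(11400×5.6410e-06) = 0.9734 m
R = ρL/A = (2.12×10^-7)(0.9734)/(5.6410e-06) = 0.03658 Ω
P = I²R = (8.62)² × 0.03658 = 2.72 W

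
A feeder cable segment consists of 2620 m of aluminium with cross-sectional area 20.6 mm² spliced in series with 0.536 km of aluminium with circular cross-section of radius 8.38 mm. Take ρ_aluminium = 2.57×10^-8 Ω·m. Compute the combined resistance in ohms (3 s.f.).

Segment 1: A = 20.6 mm² = 2.060e-05 m²
R₁ = ρL/A = (2.57×10^-8)(2620)/(2.060e-05) = 3.269 Ω
Segment 2: A = πr² = π(8.3800e-03 m)² = 2.206e-04 m²
R₂ = (2.57×10^-8)(536)/(2.206e-04) = 0.06244 Ω
R = R₁ + R₂ = 3.33 Ω

3.33 Ω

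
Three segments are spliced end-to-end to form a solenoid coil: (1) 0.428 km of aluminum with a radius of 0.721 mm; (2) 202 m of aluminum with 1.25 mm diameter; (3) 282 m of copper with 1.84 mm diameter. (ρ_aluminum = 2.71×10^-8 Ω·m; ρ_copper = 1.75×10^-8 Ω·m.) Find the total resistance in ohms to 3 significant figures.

13.4 Ω

Seg 1: A = πr² = π(7.2100e-04 m)² = 1.633e-06 m²
R_1 = (2.71×10^-8)(428)/(1.633e-06) = 7.102 Ω
Seg 2: A = π(d/2)² = π(6.2500e-04 m)² = 1.227e-06 m²
R_2 = (2.71×10^-8)(202)/(1.227e-06) = 4.461 Ω
Seg 3: A = π(d/2)² = π(9.2000e-04 m)² = 2.659e-06 m²
R_3 = (1.75×10^-8)(282)/(2.659e-06) = 1.856 Ω
R_total = R_1 + R_2 + R_3 = 13.4 Ω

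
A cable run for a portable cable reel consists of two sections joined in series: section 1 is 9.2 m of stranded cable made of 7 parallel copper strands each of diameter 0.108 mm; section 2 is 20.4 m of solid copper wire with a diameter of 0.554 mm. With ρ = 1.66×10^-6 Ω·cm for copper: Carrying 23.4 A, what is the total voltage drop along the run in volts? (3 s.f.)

88.6 V

ρ = 1.66×10^-6 Ω·cm = 1.66×10^-8 Ω·m
Section 1: A_strand = π(5.4000e-05)² = 9.161e-09 m²; R₁ = ρL/(N·A_s) = (1.66×10^-8)(9.2)/(7×9.161e-09) = 2.382 Ω
Section 2: A = π(d/2)² = π(2.7700e-04 m)² = 2.411e-07 m²
R₂ = (1.66×10^-8)(20.4)/(2.411e-07) = 1.405 Ω
R = R₁ + R₂ = 3.786 Ω
V = IR = 23.4 × 3.786 = 88.6 V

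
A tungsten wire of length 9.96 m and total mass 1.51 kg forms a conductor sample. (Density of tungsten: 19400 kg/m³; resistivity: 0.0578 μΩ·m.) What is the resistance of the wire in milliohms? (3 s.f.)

ρ = 0.0578 μΩ·m = 5.78×10^-8 Ω·m
A = m/(density·L) = 1.51/(19400×9.96) = 7.8148e-06 m²
R = ρL/A = (5.78×10^-8)(9.96)/(7.8148e-06) = 73.7 mΩ

73.7 mΩ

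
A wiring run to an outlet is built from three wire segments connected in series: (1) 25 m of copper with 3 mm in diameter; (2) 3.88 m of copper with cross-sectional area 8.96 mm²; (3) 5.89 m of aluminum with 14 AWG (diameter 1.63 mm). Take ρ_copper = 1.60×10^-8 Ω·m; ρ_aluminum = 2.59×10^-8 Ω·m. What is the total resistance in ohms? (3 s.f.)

0.137 Ω

Seg 1: A = π(d/2)² = π(1.5000e-03 m)² = 7.069e-06 m²
R_1 = (1.60×10^-8)(25)/(7.069e-06) = 0.05659 Ω
Seg 2: A = 8.96 mm² = 8.960e-06 m²
R_2 = (1.60×10^-8)(3.88)/(8.960e-06) = 0.006929 Ω
Seg 3: A = π(1.63/2 mm)² = π(8.1500e-04 m)² = 2.087e-06 m²
R_3 = (2.59×10^-8)(5.89)/(2.087e-06) = 0.07311 Ω
R_total = R_1 + R_2 + R_3 = 0.137 Ω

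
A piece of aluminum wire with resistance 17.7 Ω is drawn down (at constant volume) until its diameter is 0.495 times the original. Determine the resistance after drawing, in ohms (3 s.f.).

Volume constant ⇒ L' = L/r² with r = 0.495. R' = ρL'/A' = ρ(L/r²)/(πr²d₀²/4) = R/r⁴.
R' = 16.66 × 17.7 = 295 Ω

295 Ω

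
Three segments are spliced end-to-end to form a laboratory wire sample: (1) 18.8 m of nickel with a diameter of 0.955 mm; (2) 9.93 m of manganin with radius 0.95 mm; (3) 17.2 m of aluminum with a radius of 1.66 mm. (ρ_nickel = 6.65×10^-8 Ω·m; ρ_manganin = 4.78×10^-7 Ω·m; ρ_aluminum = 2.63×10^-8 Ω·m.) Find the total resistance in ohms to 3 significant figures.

3.47 Ω

Seg 1: A = π(d/2)² = π(4.7750e-04 m)² = 7.163e-07 m²
R_1 = (6.65×10^-8)(18.8)/(7.163e-07) = 1.745 Ω
Seg 2: A = πr² = π(9.5000e-04 m)² = 2.835e-06 m²
R_2 = (4.78×10^-7)(9.93)/(2.835e-06) = 1.674 Ω
Seg 3: A = πr² = π(1.6600e-03 m)² = 8.657e-06 m²
R_3 = (2.63×10^-8)(17.2)/(8.657e-06) = 0.05225 Ω
R_total = R_1 + R_2 + R_3 = 3.47 Ω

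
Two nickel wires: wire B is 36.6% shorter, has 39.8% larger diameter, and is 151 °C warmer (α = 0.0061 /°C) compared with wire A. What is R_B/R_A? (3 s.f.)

R ∝ ρL/d² with ρ ∝ (1+αΔT), so R_B/R_A = (1 − 36.6/100) × (1 + 39.8/100)⁻² × (1 + 0.0061×151)
= 0.634 × 0.5117 × 1.921 = 0.623

0.623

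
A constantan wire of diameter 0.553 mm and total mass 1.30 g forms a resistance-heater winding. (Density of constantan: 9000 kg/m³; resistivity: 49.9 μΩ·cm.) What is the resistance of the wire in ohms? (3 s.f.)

ρ = 49.9 μΩ·cm = 4.99×10^-7 Ω·m
A = π(d/2)² = π(2.7650e-04 m)² = 2.4018e-07 m²
L = m/(density·A) = 0.0013/(9000×2.4018e-07) = 0.6014 m
R = ρL/A = (4.99×10^-7)(0.6014)/(2.4018e-07) = 1.25 Ω

1.25 Ω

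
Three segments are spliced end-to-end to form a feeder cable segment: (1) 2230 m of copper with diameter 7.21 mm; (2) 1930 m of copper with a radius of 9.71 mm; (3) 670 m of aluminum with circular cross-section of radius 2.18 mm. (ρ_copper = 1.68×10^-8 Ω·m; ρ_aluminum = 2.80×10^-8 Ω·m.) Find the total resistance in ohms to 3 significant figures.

Seg 1: A = π(d/2)² = π(3.6050e-03 m)² = 4.083e-05 m²
R_1 = (1.68×10^-8)(2230)/(4.083e-05) = 0.9176 Ω
Seg 2: A = πr² = π(9.7100e-03 m)² = 2.962e-04 m²
R_2 = (1.68×10^-8)(1930)/(2.962e-04) = 0.1095 Ω
Seg 3: A = πr² = π(2.1800e-03 m)² = 1.493e-05 m²
R_3 = (2.80×10^-8)(670)/(1.493e-05) = 1.257 Ω
R_total = R_1 + R_2 + R_3 = 2.28 Ω

2.28 Ω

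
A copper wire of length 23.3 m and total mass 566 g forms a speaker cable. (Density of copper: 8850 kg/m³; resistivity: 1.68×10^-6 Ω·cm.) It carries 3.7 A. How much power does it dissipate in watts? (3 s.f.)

1.95 W

ρ = 1.68×10^-6 Ω·cm = 1.68×10^-8 Ω·m
A = m/(density·L) = 0.566/(8850×23.3) = 2.7448e-06 m²
R = ρL/A = (1.68×10^-8)(23.3)/(2.7448e-06) = 0.1426 Ω
P = I²R = (3.7)² × 0.1426 = 1.95 W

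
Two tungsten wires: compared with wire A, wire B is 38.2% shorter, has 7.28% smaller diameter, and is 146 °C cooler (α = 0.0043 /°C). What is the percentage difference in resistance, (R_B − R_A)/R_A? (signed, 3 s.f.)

-73.2%

R ∝ ρL/d² with ρ ∝ (1+αΔT), so R_B/R_A = (1 − 38.2/100) × (1 − 7.28/100)⁻² × (1 − 0.0043×146)
= 0.618 × 1.163 × 0.3722 = 0.2676
(R_B − R_A)/R_A = 0.2676 − 1 = -73.2%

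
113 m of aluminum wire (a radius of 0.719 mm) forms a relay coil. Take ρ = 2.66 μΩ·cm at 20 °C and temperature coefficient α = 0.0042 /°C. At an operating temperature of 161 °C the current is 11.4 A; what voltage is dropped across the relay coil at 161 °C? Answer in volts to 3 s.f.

ρ = 2.66 μΩ·cm = 2.66×10^-8 Ω·m
A = πr² = π(7.1900e-04 m)² = 1.624e-06 m²
R₍20₎ = ρL/A = (2.66×10^-8)(113)/(1.624e-06) = 1.851 Ω
R₍161₎ = R₍20₎(1 + αΔT) = 1.851 × (1 + 0.0042×141) = 2.947 Ω
V = IR = 11.4 × 2.947 = 33.6 V

33.6 V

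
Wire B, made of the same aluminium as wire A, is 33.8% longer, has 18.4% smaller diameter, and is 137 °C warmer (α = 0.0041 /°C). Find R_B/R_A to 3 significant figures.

R ∝ ρL/d² with ρ ∝ (1+αΔT), so R_B/R_A = (1 + 33.8/100) × (1 − 18.4/100)⁻² × (1 + 0.0041×137)
= 1.338 × 1.502 × 1.562 = 3.14

3.14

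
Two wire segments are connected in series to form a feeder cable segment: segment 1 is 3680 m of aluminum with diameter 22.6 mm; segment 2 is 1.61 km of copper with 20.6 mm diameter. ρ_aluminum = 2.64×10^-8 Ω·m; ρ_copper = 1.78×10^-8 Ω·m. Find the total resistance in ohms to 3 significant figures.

0.328 Ω

Segment 1: A = π(d/2)² = π(1.1300e-02 m)² = 4.011e-04 m²
R₁ = ρL/A = (2.64×10^-8)(3680)/(4.011e-04) = 0.2422 Ω
Segment 2: A = π(d/2)² = π(1.0300e-02 m)² = 3.333e-04 m²
R₂ = (1.78×10^-8)(1610)/(3.333e-04) = 0.08598 Ω
R = R₁ + R₂ = 0.328 Ω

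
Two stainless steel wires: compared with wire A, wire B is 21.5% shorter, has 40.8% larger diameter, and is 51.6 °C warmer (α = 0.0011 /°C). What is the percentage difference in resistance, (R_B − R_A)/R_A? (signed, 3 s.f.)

-58.2%

R ∝ ρL/d² with ρ ∝ (1+αΔT), so R_B/R_A = (1 − 21.5/100) × (1 + 40.8/100)⁻² × (1 + 0.0011×51.6)
= 0.785 × 0.5044 × 1.057 = 0.4184
(R_B − R_A)/R_A = 0.4184 − 1 = -58.2%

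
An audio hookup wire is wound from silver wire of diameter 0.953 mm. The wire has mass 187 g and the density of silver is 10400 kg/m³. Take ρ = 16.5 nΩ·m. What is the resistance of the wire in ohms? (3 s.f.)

0.583 Ω

ρ = 16.5 nΩ·m = 1.65×10^-8 Ω·m
A = π(d/2)² = π(4.7650e-04 m)² = 7.1331e-07 m²
L = m/(density·A) = 0.187/(10400×7.1331e-07) = 25.21 m
R = ρL/A = (1.65×10^-8)(25.21)/(7.1331e-07) = 0.583 Ω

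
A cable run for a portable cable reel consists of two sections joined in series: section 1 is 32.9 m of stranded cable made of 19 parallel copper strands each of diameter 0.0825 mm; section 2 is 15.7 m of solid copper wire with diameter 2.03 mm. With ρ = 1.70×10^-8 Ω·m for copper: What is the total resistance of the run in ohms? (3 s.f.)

Section 1: A_strand = π(4.1250e-05)² = 5.346e-09 m²; R₁ = ρL/(N·A_s) = (1.70×10^-8)(32.9)/(19×5.346e-09) = 5.507 Ω
Section 2: A = π(d/2)² = π(1.0150e-03 m)² = 3.237e-06 m²
R₂ = (1.70×10^-8)(15.7)/(3.237e-06) = 0.08246 Ω
R = R₁ + R₂ = 5.59 Ω

5.59 Ω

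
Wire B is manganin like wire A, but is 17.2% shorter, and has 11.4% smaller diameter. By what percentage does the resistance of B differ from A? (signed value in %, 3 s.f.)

5.48%

R ∝ L/d², so R_B/R_A = (1 − 17.2/100) × (1 − 11.4/100)⁻²
= 0.828 × 1.274 = 1.055
(R_B − R_A)/R_A = 1.055 − 1 = 5.48%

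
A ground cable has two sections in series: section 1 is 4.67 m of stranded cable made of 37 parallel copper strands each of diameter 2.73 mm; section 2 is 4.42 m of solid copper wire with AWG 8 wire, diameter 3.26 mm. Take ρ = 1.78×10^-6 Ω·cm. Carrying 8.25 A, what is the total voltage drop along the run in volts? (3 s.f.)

0.0809 V

ρ = 1.78×10^-6 Ω·cm = 1.78×10^-8 Ω·m
Section 1: A_strand = π(1.3650e-03)² = 5.853e-06 m²; R₁ = ρL/(N·A_s) = (1.78×10^-8)(4.67)/(37×5.853e-06) = 3.838×10^-4 Ω
Section 2: A = π(3.26/2 mm)² = π(1.6300e-03 m)² = 8.347e-06 m²
R₂ = (1.78×10^-8)(4.42)/(8.347e-06) = 0.009426 Ω
R = R₁ + R₂ = 0.00981 Ω
V = IR = 8.25 × 0.00981 = 0.0809 V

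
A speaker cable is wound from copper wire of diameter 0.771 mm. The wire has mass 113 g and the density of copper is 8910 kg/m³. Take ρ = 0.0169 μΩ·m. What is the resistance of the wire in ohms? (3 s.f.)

ρ = 0.0169 μΩ·m = 1.69×10^-8 Ω·m
A = π(d/2)² = π(3.8550e-04 m)² = 4.6687e-07 m²
L = m/(density·A) = 0.113/(8910×4.6687e-07) = 27.16 m
R = ρL/A = (1.69×10^-8)(27.16)/(4.6687e-07) = 0.983 Ω

0.983 Ω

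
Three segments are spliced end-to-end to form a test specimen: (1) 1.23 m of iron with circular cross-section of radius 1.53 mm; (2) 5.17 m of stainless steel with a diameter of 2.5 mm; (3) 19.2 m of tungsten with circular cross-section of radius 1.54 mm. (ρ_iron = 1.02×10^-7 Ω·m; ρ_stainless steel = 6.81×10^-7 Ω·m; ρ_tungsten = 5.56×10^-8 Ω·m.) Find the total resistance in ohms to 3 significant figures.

0.878 Ω

Seg 1: A = πr² = π(1.5300e-03 m)² = 7.354e-06 m²
R_1 = (1.02×10^-7)(1.23)/(7.354e-06) = 0.01706 Ω
Seg 2: A = π(d/2)² = π(1.2500e-03 m)² = 4.909e-06 m²
R_2 = (6.81×10^-7)(5.17)/(4.909e-06) = 0.7172 Ω
Seg 3: A = πr² = π(1.5400e-03 m)² = 7.451e-06 m²
R_3 = (5.56×10^-8)(19.2)/(7.451e-06) = 0.1433 Ω
R_total = R_1 + R_2 + R_3 = 0.878 Ω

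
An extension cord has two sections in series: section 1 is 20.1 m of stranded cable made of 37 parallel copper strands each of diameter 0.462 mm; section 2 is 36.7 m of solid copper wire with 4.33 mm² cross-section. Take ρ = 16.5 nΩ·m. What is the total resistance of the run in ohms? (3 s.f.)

ρ = 16.5 nΩ·m = 1.65×10^-8 Ω·m
Section 1: A_strand = π(2.3100e-04)² = 1.676e-07 m²; R₁ = ρL/(N·A_s) = (1.65×10^-8)(20.1)/(37×1.676e-07) = 0.05347 Ω
Section 2: A = 4.33 mm² = 4.330e-06 m²
R₂ = (1.65×10^-8)(36.7)/(4.330e-06) = 0.1398 Ω
R = R₁ + R₂ = 0.193 Ω

0.193 Ω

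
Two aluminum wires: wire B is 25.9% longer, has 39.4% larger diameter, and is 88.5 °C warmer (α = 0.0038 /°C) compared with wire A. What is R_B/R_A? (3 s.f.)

0.866

R ∝ ρL/d² with ρ ∝ (1+αΔT), so R_B/R_A = (1 + 25.9/100) × (1 + 39.4/100)⁻² × (1 + 0.0038×88.5)
= 1.259 × 0.5146 × 1.336 = 0.866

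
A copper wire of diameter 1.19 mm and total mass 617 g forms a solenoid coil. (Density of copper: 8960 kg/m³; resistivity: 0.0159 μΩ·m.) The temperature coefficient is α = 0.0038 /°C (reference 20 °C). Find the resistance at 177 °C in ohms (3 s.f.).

1.41 Ω

ρ = 0.0159 μΩ·m = 1.59×10^-8 Ω·m
A = π(d/2)² = π(5.9500e-04 m)² = 1.1122e-06 m²
L = m/(density·A) = 0.617/(8960×1.1122e-06) = 61.91 m
R = ρL/A = (1.59×10^-8)(61.91)/(1.1122e-06) = 0.8851 Ω
R(177 °C) = 0.8851 × (1 + 0.0038×157) = 1.41 Ω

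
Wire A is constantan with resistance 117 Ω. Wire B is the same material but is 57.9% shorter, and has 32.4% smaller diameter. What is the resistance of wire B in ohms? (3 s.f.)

108 Ω

R ∝ L/d², so R_B/R_A = (1 − 57.9/100) × (1 − 32.4/100)⁻²
= 0.421 × 2.188 = 0.9213
R_B = 0.9213 × 117 = 108 Ω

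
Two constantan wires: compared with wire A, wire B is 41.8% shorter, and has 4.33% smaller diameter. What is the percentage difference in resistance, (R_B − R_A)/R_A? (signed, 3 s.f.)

-36.4%

R ∝ L/d², so R_B/R_A = (1 − 41.8/100) × (1 − 4.33/100)⁻²
= 0.582 × 1.093 = 0.6359
(R_B − R_A)/R_A = 0.6359 − 1 = -36.4%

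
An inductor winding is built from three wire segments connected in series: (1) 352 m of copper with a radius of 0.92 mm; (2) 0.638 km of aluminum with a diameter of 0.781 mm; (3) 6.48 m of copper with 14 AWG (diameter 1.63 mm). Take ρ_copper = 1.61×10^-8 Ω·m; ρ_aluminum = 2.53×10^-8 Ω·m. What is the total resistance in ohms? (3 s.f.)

Seg 1: A = πr² = π(9.2000e-04 m)² = 2.659e-06 m²
R_1 = (1.61×10^-8)(352)/(2.659e-06) = 2.131 Ω
Seg 2: A = π(d/2)² = π(3.9050e-04 m)² = 4.791e-07 m²
R_2 = (2.53×10^-8)(638)/(4.791e-07) = 33.69 Ω
Seg 3: A = π(1.63/2 mm)² = π(8.1500e-04 m)² = 2.087e-06 m²
R_3 = (1.61×10^-8)(6.48)/(2.087e-06) = 0.05 Ω
R_total = R_1 + R_2 + R_3 = 35.9 Ω

35.9 Ω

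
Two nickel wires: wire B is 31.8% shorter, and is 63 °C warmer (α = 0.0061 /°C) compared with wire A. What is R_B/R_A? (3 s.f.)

R ∝ ρL/d² with ρ ∝ (1+αΔT), so R_B/R_A = (1 − 31.8/100) × (1 + 0.0061×63)
= 0.682 × 1.384 = 0.944

0.944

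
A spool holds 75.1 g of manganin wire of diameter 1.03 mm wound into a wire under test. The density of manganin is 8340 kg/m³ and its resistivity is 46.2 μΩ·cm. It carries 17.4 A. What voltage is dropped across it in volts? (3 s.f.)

104 V

ρ = 46.2 μΩ·cm = 4.62×10^-7 Ω·m
A = π(d/2)² = π(5.1500e-04 m)² = 8.3323e-07 m²
L = m/(density·A) = 0.0751/(8340×8.3323e-07) = 10.81 m
R = ρL/A = (4.62×10^-7)(10.81)/(8.3323e-07) = 5.992 Ω
V = IR = 17.4 × 5.992 = 104 V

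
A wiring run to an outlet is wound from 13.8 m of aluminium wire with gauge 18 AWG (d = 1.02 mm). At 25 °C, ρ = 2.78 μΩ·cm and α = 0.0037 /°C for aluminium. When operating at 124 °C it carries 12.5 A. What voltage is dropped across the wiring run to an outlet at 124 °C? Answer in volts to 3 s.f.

ρ = 2.78 μΩ·cm = 2.78×10^-8 Ω·m
A = π(1.02/2 mm)² = π(5.1000e-04 m)² = 8.171e-07 m²
R₍25₎ = ρL/A = (2.78×10^-8)(13.8)/(8.171e-07) = 0.4695 Ω
R₍124₎ = R₍25₎(1 + αΔT) = 0.4695 × (1 + 0.0037×99) = 0.6415 Ω
V = IR = 12.5 × 0.6415 = 8.02 V

8.02 V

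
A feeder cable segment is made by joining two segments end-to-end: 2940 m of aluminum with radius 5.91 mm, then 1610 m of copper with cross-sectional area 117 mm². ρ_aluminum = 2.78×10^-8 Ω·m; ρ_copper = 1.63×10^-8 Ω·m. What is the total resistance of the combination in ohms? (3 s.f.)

Segment 1: A = πr² = π(5.9100e-03 m)² = 1.097e-04 m²
R₁ = ρL/A = (2.78×10^-8)(2940)/(1.097e-04) = 0.7448 Ω
Segment 2: A = 117 mm² = 1.170e-04 m²
R₂ = (1.63×10^-8)(1610)/(1.170e-04) = 0.2243 Ω
R = R₁ + R₂ = 0.969 Ω

0.969 Ω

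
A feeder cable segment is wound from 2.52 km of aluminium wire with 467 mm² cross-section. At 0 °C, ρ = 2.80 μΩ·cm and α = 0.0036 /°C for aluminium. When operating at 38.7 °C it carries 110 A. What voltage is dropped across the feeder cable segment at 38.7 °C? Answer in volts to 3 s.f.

18.9 V

ρ = 2.80 μΩ·cm = 2.80×10^-8 Ω·m
A = 467 mm² = 4.670e-04 m²
R₍0₎ = ρL/A = (2.80×10^-8)(2520)/(4.670e-04) = 0.1511 Ω
R₍38.7₎ = R₍0₎(1 + αΔT) = 0.1511 × (1 + 0.0036×38.7) = 0.1721 Ω
V = IR = 110 × 0.1721 = 18.9 V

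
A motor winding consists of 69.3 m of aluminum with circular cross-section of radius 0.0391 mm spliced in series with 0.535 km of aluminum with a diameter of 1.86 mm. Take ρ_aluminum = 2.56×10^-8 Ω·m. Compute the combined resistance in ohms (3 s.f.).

374 Ω

Segment 1: A = πr² = π(3.9100e-05 m)² = 4.803e-09 m²
R₁ = ρL/A = (2.56×10^-8)(69.3)/(4.803e-09) = 369.4 Ω
Segment 2: A = π(d/2)² = π(9.3000e-04 m)² = 2.717e-06 m²
R₂ = (2.56×10^-8)(535)/(2.717e-06) = 5.041 Ω
R = R₁ + R₂ = 374 Ω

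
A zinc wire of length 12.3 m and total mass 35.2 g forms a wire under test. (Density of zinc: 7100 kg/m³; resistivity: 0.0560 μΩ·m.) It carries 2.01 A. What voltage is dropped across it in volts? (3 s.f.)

3.43 V

ρ = 0.0560 μΩ·m = 5.60×10^-8 Ω·m
A = m/(density·L) = 0.0352/(7100×12.3) = 4.0307e-07 m²
R = ρL/A = (5.60×10^-8)(12.3)/(4.0307e-07) = 1.709 Ω
V = IR = 2.01 × 1.709 = 3.43 V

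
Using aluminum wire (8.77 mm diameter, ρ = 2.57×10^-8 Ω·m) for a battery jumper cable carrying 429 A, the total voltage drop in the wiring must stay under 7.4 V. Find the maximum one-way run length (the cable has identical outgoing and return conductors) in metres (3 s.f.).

A = π(d/2)² = π(4.3850e-03 m)² = 6.041e-05 m²
L_max = V_max·A/(2·ρI) = (7.4)(6.041e-05)/(2×2.57×10^-8×429) = 20.3 m

20.3 m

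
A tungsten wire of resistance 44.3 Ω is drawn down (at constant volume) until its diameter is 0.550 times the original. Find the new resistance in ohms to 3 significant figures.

484 Ω

Volume constant ⇒ L' = L/r² with r = 0.55. R' = ρL'/A' = ρ(L/r²)/(πr²d₀²/4) = R/r⁴.
R' = 10.93 × 44.3 = 484 Ω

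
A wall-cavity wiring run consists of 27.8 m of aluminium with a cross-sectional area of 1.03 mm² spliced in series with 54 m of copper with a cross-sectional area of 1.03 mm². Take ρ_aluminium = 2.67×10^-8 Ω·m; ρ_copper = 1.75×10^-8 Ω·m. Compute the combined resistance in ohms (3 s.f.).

Segment 1: A = 1.03 mm² = 1.030e-06 m²
R₁ = ρL/A = (2.67×10^-8)(27.8)/(1.030e-06) = 0.7206 Ω
R₂ = (1.75×10^-8)(54)/(1.030e-06) = 0.9175 Ω
R = R₁ + R₂ = 1.64 Ω

1.64 Ω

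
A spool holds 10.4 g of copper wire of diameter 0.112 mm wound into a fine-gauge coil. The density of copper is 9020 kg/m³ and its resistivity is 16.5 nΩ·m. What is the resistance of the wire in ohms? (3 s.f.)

196 Ω

ρ = 16.5 nΩ·m = 1.65×10^-8 Ω·m
A = π(d/2)² = π(5.6000e-05 m)² = 9.8520e-09 m²
L = m/(density·A) = 0.0104/(9020×9.8520e-09) = 117 m
R = ρL/A = (1.65×10^-8)(117)/(9.8520e-09) = 196 Ω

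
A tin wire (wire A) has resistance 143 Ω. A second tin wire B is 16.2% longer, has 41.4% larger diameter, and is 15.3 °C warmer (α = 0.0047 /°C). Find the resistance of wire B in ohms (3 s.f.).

R ∝ ρL/d² with ρ ∝ (1+αΔT), so R_B/R_A = (1 + 16.2/100) × (1 + 41.4/100)⁻² × (1 + 0.0047×15.3)
= 1.162 × 0.5001 × 1.072 = 0.623
R_B = 0.623 × 143 = 89.1 Ω

89.1 Ω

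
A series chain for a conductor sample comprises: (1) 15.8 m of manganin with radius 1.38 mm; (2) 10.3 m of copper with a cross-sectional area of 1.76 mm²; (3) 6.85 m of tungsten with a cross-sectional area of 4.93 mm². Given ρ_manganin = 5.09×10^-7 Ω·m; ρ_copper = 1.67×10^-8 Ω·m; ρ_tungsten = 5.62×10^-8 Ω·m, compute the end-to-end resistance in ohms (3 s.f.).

1.52 Ω

Seg 1: A = πr² = π(1.3800e-03 m)² = 5.983e-06 m²
R_1 = (5.09×10^-7)(15.8)/(5.983e-06) = 1.344 Ω
Seg 2: A = 1.76 mm² = 1.760e-06 m²
R_2 = (1.67×10^-8)(10.3)/(1.760e-06) = 0.09773 Ω
Seg 3: A = 4.93 mm² = 4.930e-06 m²
R_3 = (5.62×10^-8)(6.85)/(4.930e-06) = 0.07809 Ω
R_total = R_1 + R_2 + R_3 = 1.52 Ω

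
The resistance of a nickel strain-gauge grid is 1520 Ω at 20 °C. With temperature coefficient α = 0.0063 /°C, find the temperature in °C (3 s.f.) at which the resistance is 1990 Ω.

69.1 °C

R = R₀(1 + α(T − T₀)) ⇒ T = T₀ + (R/R₀ − 1)/α
T = 20 + (1990/1520 − 1)/0.0063 = 20 + (0.3092)/0.0063 = 69.1 °C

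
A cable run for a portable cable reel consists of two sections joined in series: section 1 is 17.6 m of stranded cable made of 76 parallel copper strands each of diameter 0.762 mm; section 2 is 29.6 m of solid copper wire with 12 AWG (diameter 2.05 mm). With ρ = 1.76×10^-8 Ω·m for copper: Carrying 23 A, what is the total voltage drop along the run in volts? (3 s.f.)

3.84 V

Section 1: A_strand = π(3.8100e-04)² = 4.560e-07 m²; R₁ = ρL/(N·A_s) = (1.76×10^-8)(17.6)/(76×4.560e-07) = 0.008937 Ω
Section 2: A = π(2.05/2 mm)² = π(1.0250e-03 m)² = 3.301e-06 m²
R₂ = (1.76×10^-8)(29.6)/(3.301e-06) = 0.1578 Ω
R = R₁ + R₂ = 0.1668 Ω
V = IR = 23 × 0.1668 = 3.84 V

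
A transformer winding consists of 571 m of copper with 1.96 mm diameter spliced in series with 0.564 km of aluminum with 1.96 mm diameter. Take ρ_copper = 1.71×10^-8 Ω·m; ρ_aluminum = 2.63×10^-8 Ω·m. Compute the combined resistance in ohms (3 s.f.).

Segment 1: A = π(d/2)² = π(9.8000e-04 m)² = 3.017e-06 m²
R₁ = ρL/A = (1.71×10^-8)(571)/(3.017e-06) = 3.236 Ω
R₂ = (2.63×10^-8)(564)/(3.017e-06) = 4.916 Ω
R = R₁ + R₂ = 8.15 Ω

8.15 Ω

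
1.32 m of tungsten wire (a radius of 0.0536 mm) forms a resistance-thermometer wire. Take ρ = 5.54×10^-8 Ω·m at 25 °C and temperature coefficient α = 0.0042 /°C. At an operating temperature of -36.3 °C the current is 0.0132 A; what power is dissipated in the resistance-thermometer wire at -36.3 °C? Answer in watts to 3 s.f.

0.00105 W

A = πr² = π(5.3600e-05 m)² = 9.026e-09 m²
R₍25₎ = ρL/A = (5.54×10^-8)(1.32)/(9.026e-09) = 8.102 Ω
R₍-36.3₎ = R₍25₎(1 + αΔT) = 8.102 × (1 + 0.0042×-61.3) = 6.016 Ω
P = I²R = (0.0132)² × 6.016 = 0.00105 W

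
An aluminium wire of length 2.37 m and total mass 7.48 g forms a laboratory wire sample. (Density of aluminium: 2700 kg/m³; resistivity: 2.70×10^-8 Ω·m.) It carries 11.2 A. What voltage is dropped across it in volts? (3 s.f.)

0.613 V

A = m/(density·L) = 0.00748/(2700×2.37) = 1.1689e-06 m²
R = ρL/A = (2.70×10^-8)(2.37)/(1.1689e-06) = 0.05474 Ω
V = IR = 11.2 × 0.05474 = 0.613 V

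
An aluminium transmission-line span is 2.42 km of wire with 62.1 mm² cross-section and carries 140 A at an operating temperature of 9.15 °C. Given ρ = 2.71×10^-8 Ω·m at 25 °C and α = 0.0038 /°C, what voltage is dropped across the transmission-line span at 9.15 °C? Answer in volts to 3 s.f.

A = 62.1 mm² = 6.210e-05 m²
R₍25₎ = ρL/A = (2.71×10^-8)(2420)/(6.210e-05) = 1.056 Ω
R₍9.15₎ = R₍25₎(1 + αΔT) = 1.056 × (1 + 0.0038×-15.8) = 0.9925 Ω
V = IR = 140 × 0.9925 = 139 V

139 V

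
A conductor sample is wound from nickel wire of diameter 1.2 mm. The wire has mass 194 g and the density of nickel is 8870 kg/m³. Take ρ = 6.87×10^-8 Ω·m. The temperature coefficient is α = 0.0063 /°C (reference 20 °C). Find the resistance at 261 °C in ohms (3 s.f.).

2.96 Ω

A = π(d/2)² = π(6.0000e-04 m)² = 1.1310e-06 m²
L = m/(density·A) = 0.194/(8870×1.1310e-06) = 19.34 m
R = ρL/A = (6.87×10^-8)(19.34)/(1.1310e-06) = 1.175 Ω
R(261 °C) = 1.175 × (1 + 0.0063×241) = 2.96 Ω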